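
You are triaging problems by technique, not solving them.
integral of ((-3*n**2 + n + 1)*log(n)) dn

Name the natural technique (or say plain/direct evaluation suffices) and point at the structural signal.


Technique: integration by parts — log(n) is the classic u in parts — its derivative is a plain reciprocal while -3*n**2 + n + 1 absorbs the dv role.


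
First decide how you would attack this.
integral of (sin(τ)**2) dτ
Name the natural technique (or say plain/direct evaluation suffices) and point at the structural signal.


Technique: a trigonometric identity — the even trigonometric power sin(τ)**2 reduces by a double-angle identity before any integration is attempted.


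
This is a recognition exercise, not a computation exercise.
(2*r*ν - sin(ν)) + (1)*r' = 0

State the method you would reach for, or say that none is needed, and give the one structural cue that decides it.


Best approach: a linear integrating factor — the unknown enters only to the first power against a nonzero forcing term — the integrating-factor template applies directly.


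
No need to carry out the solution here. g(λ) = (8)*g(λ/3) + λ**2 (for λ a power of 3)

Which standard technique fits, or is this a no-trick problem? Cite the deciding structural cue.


Diagnosis: the master substitution — recursion at λ/3 is multiplicative in the index; logarithmic reindexing via λ = 3^m linearizes it.


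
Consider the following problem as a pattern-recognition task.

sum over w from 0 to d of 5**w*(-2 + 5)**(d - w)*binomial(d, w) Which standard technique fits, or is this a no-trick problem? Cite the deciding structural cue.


Best approach: the binomial theorem — the binomial coefficients weight matched powers of 5 and (-2 + 5), which is exactly the expansion of a binomial power.


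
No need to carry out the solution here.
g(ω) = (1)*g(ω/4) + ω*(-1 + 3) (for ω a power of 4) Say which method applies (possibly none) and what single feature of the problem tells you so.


Diagnosis: the master substitution — the argument shrinks by the factor 4, so measure the index on a logarithmic scale and the recursion becomes a shift.


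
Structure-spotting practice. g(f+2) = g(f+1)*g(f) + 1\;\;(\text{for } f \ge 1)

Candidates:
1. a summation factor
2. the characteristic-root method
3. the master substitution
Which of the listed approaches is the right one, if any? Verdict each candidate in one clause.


Diagnosis: no special technique — nonlinear feedback in the recursion rules out every root- or factor-based technique.
- a summation factor: the recursion is nonlinear — outside the first-order linear family a summation factor addresses.
- the characteristic-root method: the recursion is nonlinear in the sequence values, so no linear-modes ansatz applies.
- the master substitution: no fixed divisor shrinks the index between calls.


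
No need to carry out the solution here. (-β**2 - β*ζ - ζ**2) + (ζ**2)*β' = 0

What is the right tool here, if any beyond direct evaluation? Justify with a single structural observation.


Best approach: the homogeneous substitution — the slope's numerator and denominator have matching total degree, so it depends only on β/ζ and the ratio substitution collapses it.


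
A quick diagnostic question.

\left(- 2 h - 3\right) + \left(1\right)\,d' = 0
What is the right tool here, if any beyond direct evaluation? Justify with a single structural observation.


Verdict: no special technique — solved for the derivative, d never appears on the right — this is a direct integration in h, not a differential-equations problem at heart.


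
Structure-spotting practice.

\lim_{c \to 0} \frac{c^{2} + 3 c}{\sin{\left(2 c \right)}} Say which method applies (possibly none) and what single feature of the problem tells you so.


Best approach: l'Hôpital's rule (0/0) — substituting 0 gives 0 over 0; differentiate top and bottom once and re-evaluate. Expanding numerator and denominator to first order gives the same value — the rule automates exactly that.


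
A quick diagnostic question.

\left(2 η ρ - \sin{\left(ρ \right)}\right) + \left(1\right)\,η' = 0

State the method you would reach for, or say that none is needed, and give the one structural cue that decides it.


Technique: a linear integrating factor — linear in the unknown with genuine forcing: multiply through by the exponential of the integrated coefficient and the left side closes into one derivative.


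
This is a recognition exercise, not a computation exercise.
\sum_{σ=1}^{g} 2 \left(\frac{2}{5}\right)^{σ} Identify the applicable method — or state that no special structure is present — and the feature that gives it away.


Diagnosis: the geometric series formula — each summand is the previous one scaled by \frac{2}{5}; that constant multiplier is itself the geometric structure.


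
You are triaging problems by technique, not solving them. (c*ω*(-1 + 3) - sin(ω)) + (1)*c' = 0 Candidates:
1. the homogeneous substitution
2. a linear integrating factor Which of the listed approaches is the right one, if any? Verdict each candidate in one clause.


Diagnosis: a linear integrating factor — linear in the unknown with genuine forcing: multiply through by the exponential of the integrated coefficient and the left side closes into one derivative.
- the homogeneous substitution — the ratio substitution does not collapse this equation.
- a linear integrating factor — yes — fits the structure here.


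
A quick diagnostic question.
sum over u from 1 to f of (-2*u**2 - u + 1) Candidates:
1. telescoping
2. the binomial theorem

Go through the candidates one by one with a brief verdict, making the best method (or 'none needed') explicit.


Technique: no special technique — recognize the absence of structure: constant-multiple powers of u summed plainly, no special method required.
- telescoping: writing out consecutive terms as given produces no pairwise cancellation.
- the binomial theorem: there is no pair of bases whose matched powers would reassemble into a single binomial power.


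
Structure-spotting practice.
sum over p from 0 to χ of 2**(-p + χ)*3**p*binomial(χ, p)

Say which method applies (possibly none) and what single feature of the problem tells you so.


Technique: the binomial theorem — terms weighting binomial(χ, p) against matched powers of 3 and 2 reassemble into (3 + 2)^χ by the binomial theorem.


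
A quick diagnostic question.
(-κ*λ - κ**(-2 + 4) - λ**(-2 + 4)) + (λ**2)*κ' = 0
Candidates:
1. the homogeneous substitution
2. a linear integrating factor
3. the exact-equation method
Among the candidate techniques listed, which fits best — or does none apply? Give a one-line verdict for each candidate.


Diagnosis: the homogeneous substitution — the slope's numerator and denominator have matching total degree, so it depends only on κ/λ and the ratio substitution collapses it.
- the homogeneous substitution — a fit — the right tool for this form.
- a linear integrating factor — a nonlinear term in the unknown puts this outside the integrating-factor template.
- the exact-equation method — exactness fails on the nose — the mixed partials do not match.


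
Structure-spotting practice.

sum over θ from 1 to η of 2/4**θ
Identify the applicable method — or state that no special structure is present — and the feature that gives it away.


Diagnosis: the geometric series formula — consecutive terms stand in a fixed index-free ratio — the geometric sum formula closes it.


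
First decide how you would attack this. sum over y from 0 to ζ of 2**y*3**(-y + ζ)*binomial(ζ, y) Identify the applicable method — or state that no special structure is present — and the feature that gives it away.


Technique: the binomial theorem — the summand is term y of a binomial expansion in 2 and 3; the whole sum is a single power.


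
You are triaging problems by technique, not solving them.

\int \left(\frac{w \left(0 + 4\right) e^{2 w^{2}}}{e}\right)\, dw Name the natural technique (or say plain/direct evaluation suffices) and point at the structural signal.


Method: u-substitution — collected, the integrand has one factor that is, up to a constant, the derivative of an inner expression the rest depends on — substitute for that inner expression.


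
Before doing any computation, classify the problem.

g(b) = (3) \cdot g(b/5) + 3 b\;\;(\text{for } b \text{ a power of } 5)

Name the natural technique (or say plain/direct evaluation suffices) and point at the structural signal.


Best approach: the master substitution — the argument shrinks by the factor 5, so measure the index on a logarithmic scale and the recursion becomes a shift.


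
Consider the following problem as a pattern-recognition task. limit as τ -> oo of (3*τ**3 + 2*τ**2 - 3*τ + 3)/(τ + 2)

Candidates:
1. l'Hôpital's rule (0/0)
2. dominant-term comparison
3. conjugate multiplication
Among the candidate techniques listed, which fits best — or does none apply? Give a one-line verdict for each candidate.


Verdict: dominant-term comparison — at large τ only the top-degree terms survive; compare the leading terms and the limit falls out.
- l'Hôpital's rule (0/0): viewed as a single quotient this runs to ∞/∞, not the 0/0 clash this candidate addresses; an at-infinity variant of the rule would resolve it, but comparing leading growth reads the answer without differentiating.
- dominant-term comparison — yes, a natural case for it.
- conjugate multiplication: multiplying by a conjugate would not remove any indeterminacy here.


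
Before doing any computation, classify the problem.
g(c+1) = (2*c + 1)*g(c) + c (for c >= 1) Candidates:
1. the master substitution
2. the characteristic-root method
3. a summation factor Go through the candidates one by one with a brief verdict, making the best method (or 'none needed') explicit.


Technique: a summation factor — normalize by the running product of 2*c + 1: the left side becomes a difference, and differences sum.
- the master substitution — no fixed divisor shrinks the index between calls.
- the characteristic-root method — an index-dependent weight blocks the pure exponential ansatz.
- a summation factor: applicable, and directly so.


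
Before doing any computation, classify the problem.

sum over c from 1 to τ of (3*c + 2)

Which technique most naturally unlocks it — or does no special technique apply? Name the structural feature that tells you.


Best approach: no special technique — no cancellation, no constant ratio, no binomial weights — just polynomial terms summed directly.


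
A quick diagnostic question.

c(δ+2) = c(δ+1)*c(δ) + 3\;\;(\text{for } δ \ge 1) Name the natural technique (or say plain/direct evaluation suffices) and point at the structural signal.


Method: no special technique — the new term depends nonlinearly on the old ones, which disqualifies every superposition-based technique.


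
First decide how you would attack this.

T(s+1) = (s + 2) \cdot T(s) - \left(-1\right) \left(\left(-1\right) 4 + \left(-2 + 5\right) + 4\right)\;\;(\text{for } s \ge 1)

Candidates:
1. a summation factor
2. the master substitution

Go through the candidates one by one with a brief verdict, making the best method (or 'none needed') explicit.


Technique: a summation factor — normalize by the running product of s + 2: the left side becomes a difference, and differences sum.
- a summation factor — yes — fits the structure here.
- the master substitution: no fixed divisor shrinks the index between calls.


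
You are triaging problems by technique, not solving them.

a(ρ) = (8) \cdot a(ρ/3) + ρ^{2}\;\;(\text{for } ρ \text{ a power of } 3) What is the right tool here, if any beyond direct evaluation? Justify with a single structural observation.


Method: the master substitution — the argument contracts 3-fold per step: reindex ρ exponentially and solve the linear recurrence in the new index.


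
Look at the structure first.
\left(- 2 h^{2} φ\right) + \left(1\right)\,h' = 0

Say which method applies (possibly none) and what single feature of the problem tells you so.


Diagnosis: separation of variables — all dependence on the two variables factors apart, the defining separable shape.


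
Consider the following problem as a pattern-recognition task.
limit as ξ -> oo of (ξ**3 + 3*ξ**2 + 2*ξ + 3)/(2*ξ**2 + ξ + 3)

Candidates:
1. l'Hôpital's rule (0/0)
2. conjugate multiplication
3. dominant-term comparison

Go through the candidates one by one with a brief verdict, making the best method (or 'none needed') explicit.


Best approach: dominant-term comparison — divide by the highest power of ξ present: lower-order terms vanish and the dominant ratio remains.
- l'Hôpital's rule (0/0) — viewed as a single quotient this runs to ∞/∞, not the 0/0 clash this candidate addresses; an at-infinity variant of the rule would resolve it, but comparing leading growth reads the answer without differentiating.
- conjugate multiplication: there are no radicals in tension whose conjugate would simplify matters.
- dominant-term comparison — applies; the problem has the shape this method handles.


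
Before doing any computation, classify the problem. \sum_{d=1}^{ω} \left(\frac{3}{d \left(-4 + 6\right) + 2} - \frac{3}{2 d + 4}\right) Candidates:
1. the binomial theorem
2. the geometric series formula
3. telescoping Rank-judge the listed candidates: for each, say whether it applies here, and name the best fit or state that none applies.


Verdict: telescoping — the summand is built as \frac{3}{d \left(-4 + 6\right) + 2} minus its own successor — adjacent terms annihilate down the line.
- the binomial theorem — the terms do not reassemble into a binomial power.
- the geometric series formula: the ratio of consecutive terms depends on the index.
- telescoping — applicable, and directly so.


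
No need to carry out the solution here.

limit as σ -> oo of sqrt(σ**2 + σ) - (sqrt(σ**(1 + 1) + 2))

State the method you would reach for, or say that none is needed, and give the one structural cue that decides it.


Diagnosis: conjugate multiplication — infinity minus infinity with a radical in play — multiply by the conjugate so the divergences of sqrt(σ**2 + σ) and sqrt(σ**(1 + 1) + 2) annihilate.


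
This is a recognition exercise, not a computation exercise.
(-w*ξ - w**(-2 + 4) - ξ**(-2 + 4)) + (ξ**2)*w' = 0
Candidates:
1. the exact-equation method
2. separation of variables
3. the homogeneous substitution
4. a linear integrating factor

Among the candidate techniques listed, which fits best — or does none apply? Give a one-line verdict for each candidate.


Diagnosis: the homogeneous substitution — the slope's numerator and denominator share total degree; set v = w/ξ and the equation drops to separable form.
- the exact-equation method: the mixed-partials test fails on this split — it is not an exact differential as presented.
- separation of variables: the two dependences do not factor apart.
- the homogeneous substitution — applicable, and directly so.
- a linear integrating factor: a nonlinear term in the unknown puts this outside the integrating-factor template.


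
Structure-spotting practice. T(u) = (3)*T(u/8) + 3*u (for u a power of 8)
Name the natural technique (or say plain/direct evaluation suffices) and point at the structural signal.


Technique: the master substitution — treat m = log base 8 of u as the new clock: one recursion step advances m by one while u scales by 8.


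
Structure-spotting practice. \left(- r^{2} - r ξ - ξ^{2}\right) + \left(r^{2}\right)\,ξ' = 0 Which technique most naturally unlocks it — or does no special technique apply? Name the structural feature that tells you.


Verdict: the homogeneous substitution — scaling r and ξ together leaves the slope fixed — it depends only on ξ/r, so substitute the ratio.


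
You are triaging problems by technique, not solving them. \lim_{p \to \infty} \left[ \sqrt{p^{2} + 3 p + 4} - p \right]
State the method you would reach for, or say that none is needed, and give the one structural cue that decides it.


Diagnosis: conjugate multiplication — divergence minus divergence hides a finite answer — expose it by pairing \sqrt{p^{2} + 3 p + 4} - p with its conjugate.


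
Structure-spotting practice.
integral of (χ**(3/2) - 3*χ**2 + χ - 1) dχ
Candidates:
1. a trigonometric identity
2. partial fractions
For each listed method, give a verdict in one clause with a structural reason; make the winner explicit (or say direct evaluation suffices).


Best approach: no special technique — scan for structure and find none: constant multiples of powers of χ, integrate directly.
- a trigonometric identity: there is no trigonometric structure at all — the integrand carries no sine or cosine to rewrite.
- partial fractions: there is no rational-function structure to decompose.


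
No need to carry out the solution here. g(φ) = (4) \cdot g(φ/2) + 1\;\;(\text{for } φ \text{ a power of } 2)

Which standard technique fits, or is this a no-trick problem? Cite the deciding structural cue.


Verdict: the master substitution — treat m = log base 2 of φ as the new clock: one recursion step advances m by one while φ scales by 2.


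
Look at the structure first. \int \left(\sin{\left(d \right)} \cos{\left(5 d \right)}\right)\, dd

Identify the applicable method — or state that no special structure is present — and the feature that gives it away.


Technique: a trigonometric identity — the identity turns \sin{\left(d \right)} \cos{\left(5 d \right)} into two lone cosines/sines, each trivially integrable.


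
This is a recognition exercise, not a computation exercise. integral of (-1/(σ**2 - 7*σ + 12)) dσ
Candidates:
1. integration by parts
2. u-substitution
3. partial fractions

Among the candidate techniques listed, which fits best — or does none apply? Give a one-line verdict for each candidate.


Technique: partial fractions — the denominator σ**2 - 7*σ + 12 factors, so the quotient decomposes into elementary partial fractions term by term.
- integration by parts — the nonconstant-polynomial-times-standard-kernel pattern (an exp, sine, cosine, or logarithm partner) is absent.
- u-substitution — no subexpression of the integrand pairs with its own derivative as a factor — individual terms may offer their own substitutions, but any change of variable covering the whole integral would have to be constructed from outside the expression.
- partial fractions — a fit — the right tool for this form.


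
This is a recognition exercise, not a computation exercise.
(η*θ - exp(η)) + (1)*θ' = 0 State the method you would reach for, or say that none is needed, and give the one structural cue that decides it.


Verdict: a linear integrating factor — linear in the unknown with genuine forcing: multiply through by the exponential of the integrated coefficient and the left side closes into one derivative.


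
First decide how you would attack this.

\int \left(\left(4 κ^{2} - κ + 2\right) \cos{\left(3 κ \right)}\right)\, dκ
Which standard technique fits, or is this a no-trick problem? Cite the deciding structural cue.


Best approach: integration by parts — a polynomial 4 κ^{2} - κ + 2 against the kernel \cos{\left(3 κ \right)} is the signature bounded-ladder case for integration by parts.


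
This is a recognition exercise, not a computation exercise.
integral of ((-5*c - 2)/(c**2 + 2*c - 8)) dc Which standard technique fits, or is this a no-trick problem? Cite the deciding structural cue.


Verdict: partial fractions — a proper rational integrand over the factorable c**2 + 2*c - 8: partial fractions reduce it to elementary pieces.


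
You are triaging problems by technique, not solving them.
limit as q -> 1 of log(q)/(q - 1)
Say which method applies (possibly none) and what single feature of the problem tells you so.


Verdict: l'Hôpital's rule (0/0) — the 0/0 form at 1 is the signature situation for l'Hôpital's rule. Known elementary limits would finish this too — the rule just bypasses the case analysis.


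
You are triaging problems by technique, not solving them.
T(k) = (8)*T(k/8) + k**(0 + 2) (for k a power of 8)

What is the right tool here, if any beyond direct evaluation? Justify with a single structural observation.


Method: the master substitution — recursion at k/8 is multiplicative in the index; logarithmic reindexing via k = 8^m linearizes it.


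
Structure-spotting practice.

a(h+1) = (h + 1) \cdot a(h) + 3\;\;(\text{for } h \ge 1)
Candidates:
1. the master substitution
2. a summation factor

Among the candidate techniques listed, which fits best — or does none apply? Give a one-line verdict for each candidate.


Best approach: a summation factor — one-term recursion with variable weight h + 1 is solved by product normalization, not by root-finding.
- the master substitution — with no divided-index recursive call, reindexing by powers of a base buys nothing.
- a summation factor — a fit — the right tool for this form.


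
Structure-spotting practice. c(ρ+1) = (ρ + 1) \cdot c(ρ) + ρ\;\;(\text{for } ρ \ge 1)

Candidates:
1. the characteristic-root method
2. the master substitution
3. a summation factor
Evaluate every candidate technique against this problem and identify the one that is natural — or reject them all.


Method: a summation factor — normalize by the running product of ρ + 1: the left side becomes a difference, and differences sum.
- the characteristic-root method — the coefficients change with the index, which the root method cannot absorb.
- the master substitution: there is no divide-the-index recursive argument.
- a summation factor: a fit — the right tool for this form.


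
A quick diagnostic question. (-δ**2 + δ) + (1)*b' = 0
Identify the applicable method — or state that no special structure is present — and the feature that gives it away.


Verdict: no special technique — solved for the derivative, b never appears on the right — this is a direct integration in δ, not a differential-equations problem at heart.


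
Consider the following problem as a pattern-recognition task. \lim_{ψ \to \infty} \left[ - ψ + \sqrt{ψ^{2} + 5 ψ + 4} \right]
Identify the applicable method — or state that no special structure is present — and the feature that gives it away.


Best approach: conjugate multiplication — an infinity-minus-infinity difference with a surviving radical — multiply by the conjugate to cancel the divergence.


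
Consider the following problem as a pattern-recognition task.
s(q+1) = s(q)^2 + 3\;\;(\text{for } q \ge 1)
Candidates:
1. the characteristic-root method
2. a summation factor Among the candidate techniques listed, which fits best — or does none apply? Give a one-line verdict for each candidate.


Best approach: no special technique — no ansatz, no master substitution, no summation factor survives the nonlinearity here.
- the characteristic-root method — the recursion is nonlinear in the sequence values, so no linear-modes ansatz applies.
- a summation factor — the recursion is nonlinear — outside the first-order linear family a summation factor addresses.


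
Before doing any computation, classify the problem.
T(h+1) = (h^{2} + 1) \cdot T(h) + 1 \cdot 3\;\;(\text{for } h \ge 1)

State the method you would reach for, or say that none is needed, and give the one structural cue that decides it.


Method: a summation factor — one-term recursion with variable weight h^{2} + 1 is solved by product normalization, not by root-finding.


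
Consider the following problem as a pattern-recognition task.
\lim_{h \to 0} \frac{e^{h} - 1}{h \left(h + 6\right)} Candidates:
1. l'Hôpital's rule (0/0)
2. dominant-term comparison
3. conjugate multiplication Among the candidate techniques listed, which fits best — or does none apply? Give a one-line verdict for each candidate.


Diagnosis: l'Hôpital's rule (0/0) — the 0/0 form at 0 is the signature situation for l'Hôpital's rule. A local series expansion at the point resolves it as well; the rule is the packaged version of that step.
- l'Hôpital's rule (0/0) — yes, a natural case for it.
- dominant-term comparison — this limit is not decided by comparing leading-term growth at infinity.
- conjugate multiplication — there are no radicals in tension whose conjugate would simplify matters.


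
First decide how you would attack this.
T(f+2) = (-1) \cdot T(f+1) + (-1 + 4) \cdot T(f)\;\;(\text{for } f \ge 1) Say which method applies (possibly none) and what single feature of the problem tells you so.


Technique: the characteristic-root method — every coefficient is a fixed number and the forcing is zero — substitute r^f and read off the root equation.


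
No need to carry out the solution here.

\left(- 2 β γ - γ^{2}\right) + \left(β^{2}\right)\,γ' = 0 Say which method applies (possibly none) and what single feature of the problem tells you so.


Diagnosis: the homogeneous substitution — the slope's numerator and denominator have matching total degree, so it depends only on γ/β and the ratio substitution collapses it. This doubles as a Bernoulli equation in the unknown as written; the homogeneous route needs no setup at all.


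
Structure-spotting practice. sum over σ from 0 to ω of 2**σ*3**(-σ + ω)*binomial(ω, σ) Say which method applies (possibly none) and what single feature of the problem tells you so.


Verdict: the binomial theorem — the binomial coefficients weight matched powers of 2 and 3, which is exactly the expansion of a binomial power.


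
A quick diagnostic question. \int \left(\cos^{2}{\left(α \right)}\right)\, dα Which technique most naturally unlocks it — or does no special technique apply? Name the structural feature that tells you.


Verdict: a trigonometric identity — the exponent on \cos^{2}{\left(α \right)} is even — the power-reduction identity is the standard preprocessing step.


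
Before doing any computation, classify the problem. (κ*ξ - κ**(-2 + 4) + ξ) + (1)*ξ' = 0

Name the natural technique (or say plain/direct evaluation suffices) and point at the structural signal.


Method: a linear integrating factor — linear in the unknown with genuine forcing: multiply through by the exponential of the integrated coefficient and the left side closes into one derivative.


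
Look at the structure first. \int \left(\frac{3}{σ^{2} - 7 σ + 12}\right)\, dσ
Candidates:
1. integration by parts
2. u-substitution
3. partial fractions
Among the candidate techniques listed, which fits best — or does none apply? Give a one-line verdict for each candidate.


Diagnosis: partial fractions — rational integrand, reducible denominator σ^{2} - 7 σ + 12: decompose first, integrate second.
- integration by parts: no split into a nonconstant polynomial times one of the standard kernels — exp, sine, or cosine of a linear argument, or a logarithm — applies here.
- u-substitution: no subexpression of the integrand serves as a whole-integral substitution inner — individual terms may offer their own, but none carries its derivative as a factor of the full integrand; a working change of variable would have to be constructed from outside the expression.
- partial fractions: applicable, and directly so.


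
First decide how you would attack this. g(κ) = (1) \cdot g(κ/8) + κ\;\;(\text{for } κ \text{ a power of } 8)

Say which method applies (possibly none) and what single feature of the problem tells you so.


Best approach: the master substitution — treat m = log base 8 of κ as the new clock: one recursion step advances m by one while κ scales by 8.


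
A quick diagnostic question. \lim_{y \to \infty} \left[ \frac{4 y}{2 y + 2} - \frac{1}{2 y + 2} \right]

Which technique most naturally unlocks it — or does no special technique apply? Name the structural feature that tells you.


Method: dominant-term comparison — growth-rate triage: the leading powers of y decide the limit, everything else is noise. As a single quotient, the ∞/∞ shape would yield to repeated differentiation as well — the growth comparison gets there in one look.


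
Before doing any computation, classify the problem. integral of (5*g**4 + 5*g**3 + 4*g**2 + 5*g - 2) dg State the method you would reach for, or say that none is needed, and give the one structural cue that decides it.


Diagnosis: no special technique — every term is a constant multiple of a power of g; term-wise power-rule integration needs no preliminary transformation.


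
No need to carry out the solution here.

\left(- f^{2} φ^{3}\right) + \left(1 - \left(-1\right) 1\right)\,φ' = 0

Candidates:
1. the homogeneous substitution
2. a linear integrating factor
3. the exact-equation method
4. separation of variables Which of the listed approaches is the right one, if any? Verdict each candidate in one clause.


Technique: separation of variables — all dependence on the two variables factors apart, the defining separable shape.
- the homogeneous substitution: the slope is not a function of the ratio of the variables alone.
- a linear integrating factor — a nonlinear term in the unknown puts this outside the integrating-factor template.
- the exact-equation method — the mixed partial derivatives differ, so the left side is not a total differential.
- separation of variables — a fit — the right tool for this form.


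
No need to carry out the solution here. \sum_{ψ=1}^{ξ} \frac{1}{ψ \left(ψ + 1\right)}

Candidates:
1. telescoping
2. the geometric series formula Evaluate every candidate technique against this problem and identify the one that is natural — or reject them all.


Diagnosis: telescoping — the summand \frac{1}{ψ \left(ψ + 1\right)} decomposes into fractions whose poles differ by an integer shift — the series collapses.
- telescoping: applicable, and directly so.
- the geometric series formula — the term-to-term ratio drifts with the index — the one thing the geometric formula cannot absorb.


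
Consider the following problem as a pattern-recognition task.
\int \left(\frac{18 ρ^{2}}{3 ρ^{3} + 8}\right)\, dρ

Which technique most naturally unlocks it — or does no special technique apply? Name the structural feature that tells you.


Method: u-substitution — everything non-trivial happens through the inner expression 3 ρ^{3} + 8, and its derivative accounts for the remaining factor up to a constant, so set u = 3 ρ^{3} + 8.


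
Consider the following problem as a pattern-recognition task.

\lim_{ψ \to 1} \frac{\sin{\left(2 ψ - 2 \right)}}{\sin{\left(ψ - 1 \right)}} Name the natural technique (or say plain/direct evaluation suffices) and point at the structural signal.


Best approach: l'Hôpital's rule (0/0) — the 0/0 form at 1 is the signature situation for l'Hôpital's rule. Expanding numerator and denominator to first order gives the same value — the rule automates exactly that.


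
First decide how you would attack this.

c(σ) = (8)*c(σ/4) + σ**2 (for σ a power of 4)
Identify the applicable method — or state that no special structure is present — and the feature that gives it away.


Method: the master substitution — the argument σ/4 divides the index by 4; the standard σ = 4^m substitution converts it to a constant-shift recurrence.


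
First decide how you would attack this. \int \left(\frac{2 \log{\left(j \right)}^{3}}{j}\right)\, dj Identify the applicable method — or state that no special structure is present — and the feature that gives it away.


Diagnosis: u-substitution — collected, the integrand has one factor that is, up to a constant, the derivative of an inner expression the rest depends on — substitute for that inner expression.


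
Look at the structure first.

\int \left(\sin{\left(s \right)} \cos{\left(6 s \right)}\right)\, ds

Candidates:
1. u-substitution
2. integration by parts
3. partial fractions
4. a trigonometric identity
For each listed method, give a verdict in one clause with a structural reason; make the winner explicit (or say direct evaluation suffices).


Method: a trigonometric identity — two sinusoids at different rates multiply in \sin{\left(s \right)} \cos{\left(6 s \right)}; the product-to-sum identity uncouples them.
- u-substitution: no subexpression of the integrand serves as a whole-integral substitution inner — individual terms may offer their own, but none carries its derivative as a factor of the full integrand; a working change of variable would have to be constructed from outside the expression.
- integration by parts: not the fit here: there is no polynomial factor to ladder down — parts can still close the trigonometric product by recursion, though the identity rewrite is the direct route.
- partial fractions: the expression is not a ratio of polynomials that decomposes further.
- a trigonometric identity: a fit — the right tool for this form.


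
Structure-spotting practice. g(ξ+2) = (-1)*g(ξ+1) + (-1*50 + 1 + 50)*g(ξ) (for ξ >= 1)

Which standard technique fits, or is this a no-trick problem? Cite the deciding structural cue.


Verdict: the characteristic-root method — constant coefficients and linearity mean the ansatz r^ξ reduces it to solving the characteristic polynomial.


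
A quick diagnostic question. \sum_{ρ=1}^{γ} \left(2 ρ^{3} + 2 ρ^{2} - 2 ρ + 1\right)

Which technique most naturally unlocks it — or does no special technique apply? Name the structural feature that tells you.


Verdict: no special technique — Faulhaber territory: sum each constant-multiple power of ρ with its closed-form formula, no trick required.


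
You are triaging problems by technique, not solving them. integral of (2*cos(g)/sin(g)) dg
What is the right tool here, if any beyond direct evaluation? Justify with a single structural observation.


Technique: u-substitution — read it as f(sin(g)) times a constant multiple of d(sin(g)): one substitution, u = sin(g), finishes it.


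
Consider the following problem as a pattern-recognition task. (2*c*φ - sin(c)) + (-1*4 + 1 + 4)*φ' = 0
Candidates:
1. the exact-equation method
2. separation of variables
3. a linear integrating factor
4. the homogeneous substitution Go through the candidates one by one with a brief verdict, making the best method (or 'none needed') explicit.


Verdict: a linear integrating factor — first power of φ, nonzero forcing: the integrating-factor recipe applies verbatim with p = 2*c.
- the exact-equation method — the mixed partial derivatives differ, so the left side is not a total differential.
- separation of variables: no algebra isolates the independent variable on one side and the unknown on the other.
- a linear integrating factor: yes, a natural case for it.
- the homogeneous substitution: the ratio of the variables does not determine the slope.


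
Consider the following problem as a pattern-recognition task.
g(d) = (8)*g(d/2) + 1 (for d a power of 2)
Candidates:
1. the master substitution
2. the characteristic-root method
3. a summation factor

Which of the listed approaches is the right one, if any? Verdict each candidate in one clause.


Technique: the master substitution — the argument shrinks by the factor 2, so measure the index on a logarithmic scale and the recursion becomes a shift.
- the master substitution: yes, a natural case for it.
- the characteristic-root method: the recursion divides its index rather than shifting it — outside the constant-shift family the root method covers.
- a summation factor — the recursion divides its index rather than shifting it — there is no previous-term chain for a summation factor to telescope.


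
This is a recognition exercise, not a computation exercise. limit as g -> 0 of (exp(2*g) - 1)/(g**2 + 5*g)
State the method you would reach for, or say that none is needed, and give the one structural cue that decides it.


Verdict: l'Hôpital's rule (0/0) — plug in 0: top and bottom both hit zero, so differentiate each and retry. Known elementary limits would finish this too — the rule just bypasses the case analysis.


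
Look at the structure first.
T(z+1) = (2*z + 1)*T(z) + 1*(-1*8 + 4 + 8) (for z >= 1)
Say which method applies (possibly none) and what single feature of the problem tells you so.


Method: a summation factor — first-order linear but the coefficient 2*z + 1 moves with the index — divide by the cumulative product and telescope.


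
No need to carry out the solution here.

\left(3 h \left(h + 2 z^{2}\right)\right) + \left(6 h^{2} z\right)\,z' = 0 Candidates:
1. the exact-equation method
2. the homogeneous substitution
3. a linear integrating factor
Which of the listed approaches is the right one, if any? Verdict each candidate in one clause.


Technique: the exact-equation method — because the two cross partials coincide, the form is conservative as written — recover its potential in (h, z).
- the exact-equation method — yes — fits the structure here.
- the homogeneous substitution — the ratio substitution does not collapse this equation.
- a linear integrating factor — the unknown enters nonlinearly (through a power, a denominator, or a transcendental function), which the linear integrating-factor recipe cannot absorb as-is — any repair would come from a preliminary substitution, not the factor.


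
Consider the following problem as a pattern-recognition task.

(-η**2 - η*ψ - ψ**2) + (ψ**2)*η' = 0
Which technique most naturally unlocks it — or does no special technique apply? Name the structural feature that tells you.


Verdict: the homogeneous substitution — the slope's numerator and denominator share total degree; set v = η/ψ and the equation drops to separable form.


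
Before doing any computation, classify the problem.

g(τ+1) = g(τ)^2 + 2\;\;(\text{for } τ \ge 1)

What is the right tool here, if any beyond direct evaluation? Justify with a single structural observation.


Method: no special technique — the unknown enters the rule nonlinearly, not as a weighted sum — no linear method is even well-posed.


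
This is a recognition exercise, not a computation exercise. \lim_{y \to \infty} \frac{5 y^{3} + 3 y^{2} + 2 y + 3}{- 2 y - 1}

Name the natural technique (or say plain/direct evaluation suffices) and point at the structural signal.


Diagnosis: dominant-term comparison — at large y only the top-degree terms survive; compare the leading terms and the limit falls out. l'Hôpital's at-infinity variant applies to the expression viewed as a single quotient; the leading-term comparison is the direct route.


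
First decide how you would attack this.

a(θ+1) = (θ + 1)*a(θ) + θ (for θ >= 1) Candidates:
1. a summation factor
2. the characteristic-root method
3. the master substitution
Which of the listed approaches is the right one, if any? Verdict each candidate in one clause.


Technique: a summation factor — it is first-order linear but the coefficient θ + 1 depends on the index, so multiply through by a summation factor to telescope it.
- a summation factor: applicable, and directly so.
- the characteristic-root method: the coefficients vary with the index, breaking the constant-coefficient structure the method needs.
- the master substitution — the recursion steps by a constant offset, so exponential reindexing is pointless.


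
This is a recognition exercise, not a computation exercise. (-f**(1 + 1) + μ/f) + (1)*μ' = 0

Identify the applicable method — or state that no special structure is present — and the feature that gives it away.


Diagnosis: a linear integrating factor — the unknown enters only to the first power against a nonzero forcing term — the integrating-factor template applies directly.


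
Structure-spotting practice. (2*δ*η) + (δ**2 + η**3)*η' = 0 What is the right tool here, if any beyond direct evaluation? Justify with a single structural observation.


Best approach: the exact-equation method — d/dη of 2*δ*η equals d/dδ of δ**2 + η**3: the form is a total differential of one potential — integrate it exactly.
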